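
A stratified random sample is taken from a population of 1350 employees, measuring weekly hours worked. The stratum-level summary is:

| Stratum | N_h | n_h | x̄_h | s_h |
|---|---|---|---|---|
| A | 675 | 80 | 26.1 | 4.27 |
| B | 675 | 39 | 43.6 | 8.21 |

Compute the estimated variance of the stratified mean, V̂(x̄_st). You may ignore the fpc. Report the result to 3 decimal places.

V̂(x̄_st) = Σ W_h² s_h²/n_h, with W_h = N_h/N and N = 1350:
  stratum A: (675/1350)²·4.27²/80 = 0.0569778
  stratum B: (675/1350)²·8.21²/39 = 0.432078
V̂(x̄_st) = 0.489055

V̂(x̄_st) ≈ 0.489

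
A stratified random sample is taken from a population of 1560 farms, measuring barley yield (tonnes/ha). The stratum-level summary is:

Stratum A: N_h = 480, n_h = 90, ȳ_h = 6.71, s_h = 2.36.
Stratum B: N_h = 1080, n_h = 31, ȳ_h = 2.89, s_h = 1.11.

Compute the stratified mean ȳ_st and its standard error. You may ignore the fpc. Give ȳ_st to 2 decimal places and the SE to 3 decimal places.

ȳ_st = Σ W_h ȳ_h = (480·6.71 + 1080·2.89)/1560 = 4.06538
V̂(ȳ_st) = Σ W_h² s_h²/n_h, with W_h = N_h/N and N = 1560:
  stratum A: (480/1560)²·2.36²/90 = 0.00585888
  stratum B: (1080/1560)²·1.11²/31 = 0.0190495
V̂(ȳ_st) = 0.0249083
SE(ȳ_st) = √0.0249083 = 0.157824

ȳ_st ≈ 4.07, SE ≈ 0.158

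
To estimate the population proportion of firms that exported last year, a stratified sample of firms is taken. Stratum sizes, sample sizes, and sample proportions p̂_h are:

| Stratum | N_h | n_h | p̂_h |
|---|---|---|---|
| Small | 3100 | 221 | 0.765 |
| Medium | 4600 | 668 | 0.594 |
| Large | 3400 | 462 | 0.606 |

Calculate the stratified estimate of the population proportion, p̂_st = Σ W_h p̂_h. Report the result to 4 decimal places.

p̂_st ≈ 0.6454

N = 11100; stratum weights W_h = N_h/N.
p̂_st = Σ W_h p̂_h = (3100·0.765 + 4600·0.594 + 3400·0.606)/11100 = 0.64543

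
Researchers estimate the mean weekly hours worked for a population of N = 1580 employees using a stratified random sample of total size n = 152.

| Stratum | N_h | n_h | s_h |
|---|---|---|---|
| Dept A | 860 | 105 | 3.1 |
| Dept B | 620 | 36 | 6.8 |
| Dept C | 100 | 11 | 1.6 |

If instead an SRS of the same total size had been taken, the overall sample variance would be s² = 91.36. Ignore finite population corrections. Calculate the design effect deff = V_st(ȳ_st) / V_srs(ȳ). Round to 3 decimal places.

V̂(ȳ_st) = Σ W_h² s_h²/n_h, with W_h = N_h/N and N = 1580:
  stratum Dept A: (860/1580)²·3.1²/105 = 0.0271155
  stratum Dept B: (620/1580)²·6.8²/36 = 0.197781
  stratum Dept C: (100/1580)²·1.6²/11 = 0.000932252
V_st = 0.225829
V_srs = s²/n = 91.36/152 = 0.601053
deff = V_st / V_srs = 0.225829/0.601053 = 0.3757

deff ≈ 0.376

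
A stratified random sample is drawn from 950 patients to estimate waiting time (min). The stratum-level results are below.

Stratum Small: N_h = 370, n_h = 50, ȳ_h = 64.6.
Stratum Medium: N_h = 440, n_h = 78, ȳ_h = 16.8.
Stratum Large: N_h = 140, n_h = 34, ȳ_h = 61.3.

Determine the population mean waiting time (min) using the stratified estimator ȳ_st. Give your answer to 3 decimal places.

ȳ_st ≈ 41.975

N = Σ N_h = 950. Stratum weights W_h = N_h/N.
ȳ_st = (370·64.6 + 440·16.8 + 140·61.3) / 950 = 41.97474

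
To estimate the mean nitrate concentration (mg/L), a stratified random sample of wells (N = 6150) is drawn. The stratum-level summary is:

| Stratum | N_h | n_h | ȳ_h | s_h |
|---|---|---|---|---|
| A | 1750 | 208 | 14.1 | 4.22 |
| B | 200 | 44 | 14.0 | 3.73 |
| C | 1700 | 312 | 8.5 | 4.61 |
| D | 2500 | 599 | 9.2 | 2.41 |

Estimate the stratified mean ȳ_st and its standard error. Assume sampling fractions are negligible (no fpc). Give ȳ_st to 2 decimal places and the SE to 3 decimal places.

ȳ_st = Σ W_h ȳ_h = (1750·14.1 + 200·14.0 + 1700·8.5 + 2500·9.2)/6150 = 10.55691
V̂(ȳ_st) = Σ W_h² s_h²/n_h, with W_h = N_h/N and N = 6150:
  stratum A: (1750/6150)²·4.22²/208 = 0.00693246
  stratum B: (200/6150)²·3.73²/44 = 0.000334407
  stratum C: (1700/6150)²·4.61²/312 = 0.00520469
  stratum D: (2500/6150)²·2.41²/599 = 0.00160227
V̂(ȳ_st) = 0.0140738
SE(ȳ_st) = √0.0140738 = 0.118633

ȳ_st ≈ 10.56, SE ≈ 0.119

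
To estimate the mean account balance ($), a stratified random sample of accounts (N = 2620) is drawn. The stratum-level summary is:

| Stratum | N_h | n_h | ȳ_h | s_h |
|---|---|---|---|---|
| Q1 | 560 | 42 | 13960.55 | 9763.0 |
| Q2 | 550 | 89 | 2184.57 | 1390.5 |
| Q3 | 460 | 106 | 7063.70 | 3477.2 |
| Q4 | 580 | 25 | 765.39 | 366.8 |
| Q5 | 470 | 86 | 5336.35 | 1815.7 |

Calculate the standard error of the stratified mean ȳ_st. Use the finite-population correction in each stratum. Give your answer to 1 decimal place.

V̂(ȳ_st) = Σ W_h² (1 − n_h/N_h) s_h²/n_h, with W_h = N_h/N and N = 2620:
  stratum Q1: (560/2620)²·(1 − 42/560)·9763.0²/42 = 95903.1
  stratum Q2: (550/2620)²·(1 − 89/550)·1390.5²/89 = 802.441
  stratum Q3: (460/2620)²·(1 − 106/460)·3477.2²/106 = 2705.9
  stratum Q4: (580/2620)²·(1 − 25/580)·366.8²/25 = 252.37
  stratum Q5: (470/2620)²·(1 − 86/470)·1815.7²/86 = 1007.9
V̂(ȳ_st) = 100672
SE(ȳ_st) = √100672 = 317.288

SE(ȳ_st) ≈ 317.3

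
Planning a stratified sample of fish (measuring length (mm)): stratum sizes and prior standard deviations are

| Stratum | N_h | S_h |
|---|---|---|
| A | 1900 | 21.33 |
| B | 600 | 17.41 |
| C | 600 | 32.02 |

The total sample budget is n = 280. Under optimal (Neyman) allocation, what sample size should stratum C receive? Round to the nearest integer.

Neyman allocation: n_h = n · N_h S_h / Σ N_i S_i, with n = 280.
  stratum A: N_h·S_h = 1900·21.33 = 40527.00
  stratum B: N_h·S_h = 600·17.41 = 10446.00
  stratum C: N_h·S_h = 600·32.02 = 19212.00
Σ N_h S_h = 70185.00
n for stratum C = 280·19212.00/70185.00 = 76.645 → 77

77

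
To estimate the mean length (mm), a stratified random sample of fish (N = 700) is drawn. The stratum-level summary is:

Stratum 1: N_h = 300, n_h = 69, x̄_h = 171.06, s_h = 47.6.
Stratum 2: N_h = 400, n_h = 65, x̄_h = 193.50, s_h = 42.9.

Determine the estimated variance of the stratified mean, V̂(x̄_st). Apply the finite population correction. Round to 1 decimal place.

V̂(x̄_st) = Σ W_h² (1 − n_h/N_h) s_h²/n_h, with W_h = N_h/N and N = 700:
  stratum 1: (300/700)²·(1 − 69/300)·47.6²/69 = 4.6441
  stratum 2: (400/700)²·(1 − 65/400)·42.9²/65 = 7.74301
V̂(x̄_st) = 12.3871

V̂(x̄_st) ≈ 12.4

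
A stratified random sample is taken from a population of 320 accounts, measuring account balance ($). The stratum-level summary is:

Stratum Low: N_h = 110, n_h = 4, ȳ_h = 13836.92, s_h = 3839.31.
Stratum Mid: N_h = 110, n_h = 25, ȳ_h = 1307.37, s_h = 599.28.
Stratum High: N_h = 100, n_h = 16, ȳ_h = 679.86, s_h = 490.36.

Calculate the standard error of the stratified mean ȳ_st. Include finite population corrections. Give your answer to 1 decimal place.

V̂(ȳ_st) = Σ W_h² (1 − n_h/N_h) s_h²/n_h, with W_h = N_h/N and N = 320:
  stratum Low: (110/320)²·(1 − 4/110)·3839.31²/4 = 419609
  stratum Mid: (110/320)²·(1 − 25/110)·599.28²/25 = 1311.69
  stratum High: (100/320)²·(1 − 16/100)·490.36²/16 = 1232.79
V̂(ȳ_st) = 422154
SE(ȳ_st) = √422154 = 649.734

SE(ȳ_st) ≈ 649.7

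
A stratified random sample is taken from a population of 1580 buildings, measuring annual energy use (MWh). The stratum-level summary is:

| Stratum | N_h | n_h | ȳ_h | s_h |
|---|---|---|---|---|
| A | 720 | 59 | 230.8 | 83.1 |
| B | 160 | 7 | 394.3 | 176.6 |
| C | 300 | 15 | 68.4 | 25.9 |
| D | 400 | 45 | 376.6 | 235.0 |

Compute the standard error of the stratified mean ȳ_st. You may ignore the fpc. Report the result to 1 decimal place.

V̂(ȳ_st) = Σ W_h² s_h²/n_h, with W_h = N_h/N and N = 1580:
  stratum A: (720/1580)²·83.1²/59 = 24.3053
  stratum B: (160/1580)²·176.6²/7 = 45.6887
  stratum C: (300/1580)²·25.9²/15 = 1.61227
  stratum D: (400/1580)²·235.0²/45 = 78.6555
V̂(ȳ_st) = 150.262
SE(ȳ_st) = √150.262 = 12.2581

SE(ȳ_st) ≈ 12.3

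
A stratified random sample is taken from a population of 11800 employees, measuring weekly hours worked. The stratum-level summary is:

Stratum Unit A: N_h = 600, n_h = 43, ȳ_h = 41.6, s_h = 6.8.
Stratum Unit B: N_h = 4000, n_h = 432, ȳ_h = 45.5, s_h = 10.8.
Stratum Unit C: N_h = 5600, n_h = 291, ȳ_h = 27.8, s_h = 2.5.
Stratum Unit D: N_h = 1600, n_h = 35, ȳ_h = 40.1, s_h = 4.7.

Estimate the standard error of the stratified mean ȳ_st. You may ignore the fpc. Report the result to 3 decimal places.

V̂(ȳ_st) = Σ W_h² s_h²/n_h, with W_h = N_h/N and N = 11800:
  stratum Unit A: (600/11800)²·6.8²/43 = 0.00278028
  stratum Unit B: (4000/11800)²·10.8²/432 = 0.0310256
  stratum Unit C: (5600/11800)²·2.5²/291 = 0.00483726
  stratum Unit D: (1600/11800)²·4.7²/35 = 0.0116039
V̂(ȳ_st) = 0.050247
SE(ȳ_st) = √0.050247 = 0.224158

SE(ȳ_st) ≈ 0.224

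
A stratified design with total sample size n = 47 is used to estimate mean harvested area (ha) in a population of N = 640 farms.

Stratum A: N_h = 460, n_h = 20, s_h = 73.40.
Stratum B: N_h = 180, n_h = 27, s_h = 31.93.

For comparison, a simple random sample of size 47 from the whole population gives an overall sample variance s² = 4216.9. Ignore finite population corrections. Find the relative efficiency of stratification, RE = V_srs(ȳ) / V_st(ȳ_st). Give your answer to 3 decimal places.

RE ≈ 0.631

V̂(ȳ_st) = Σ W_h² s_h²/n_h, with W_h = N_h/N and N = 640:
  stratum A: (460/640)²·73.40²/20 = 139.161
  stratum B: (180/640)²·31.93²/27 = 2.98689
V_st = 142.148
V_srs = s²/n = 4216.9/47 = 89.7213
Relative efficiency = V_srs / V_st = 89.7213/142.148 = 0.6312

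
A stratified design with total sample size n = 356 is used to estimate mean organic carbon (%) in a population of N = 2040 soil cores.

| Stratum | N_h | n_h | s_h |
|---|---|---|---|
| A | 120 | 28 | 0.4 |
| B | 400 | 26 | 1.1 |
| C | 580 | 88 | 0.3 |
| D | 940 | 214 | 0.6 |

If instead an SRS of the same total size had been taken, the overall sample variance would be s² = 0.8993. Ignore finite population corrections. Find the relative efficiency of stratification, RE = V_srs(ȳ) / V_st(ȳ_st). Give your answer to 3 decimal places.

RE ≈ 1.123

V̂(ȳ_st) = Σ W_h² s_h²/n_h, with W_h = N_h/N and N = 2040:
  stratum A: (120/2040)²·0.4²/28 = 1.97726e-05
  stratum B: (400/2040)²·1.1²/26 = 0.00178925
  stratum C: (580/2040)²·0.3²/88 = 8.26714e-05
  stratum D: (940/2040)²·0.6²/214 = 0.000357178
V_st = 0.00224887
V_srs = s²/n = 0.8993/356 = 0.00252612
Relative efficiency = V_srs / V_st = 0.00252612/0.00224887 = 1.1233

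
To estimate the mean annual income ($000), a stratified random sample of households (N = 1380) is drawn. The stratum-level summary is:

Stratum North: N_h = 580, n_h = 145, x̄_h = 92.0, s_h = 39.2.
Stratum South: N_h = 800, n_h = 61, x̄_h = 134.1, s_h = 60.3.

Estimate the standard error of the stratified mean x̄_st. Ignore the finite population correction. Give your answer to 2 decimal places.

V̂(x̄_st) = Σ W_h² s_h²/n_h, with W_h = N_h/N and N = 1380:
  stratum North: (580/1380)²·39.2²/145 = 1.87198
  stratum South: (800/1380)²·60.3²/61 = 20.0321
V̂(x̄_st) = 21.9041
SE(x̄_st) = √21.9041 = 4.68018

SE(x̄_st) ≈ 4.68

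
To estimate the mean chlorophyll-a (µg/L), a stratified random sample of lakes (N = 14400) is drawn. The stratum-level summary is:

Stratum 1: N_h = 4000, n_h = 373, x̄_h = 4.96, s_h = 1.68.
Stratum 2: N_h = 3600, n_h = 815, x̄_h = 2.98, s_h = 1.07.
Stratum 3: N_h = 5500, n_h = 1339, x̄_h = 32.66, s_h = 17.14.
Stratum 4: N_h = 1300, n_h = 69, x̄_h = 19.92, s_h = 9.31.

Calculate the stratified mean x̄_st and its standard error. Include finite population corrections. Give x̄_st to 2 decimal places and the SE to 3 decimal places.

x̄_st = Σ W_h x̄_h = (4000·4.96 + 3600·2.98 + 5500·32.66 + 1300·19.92)/14400 = 16.39542
V̂(x̄_st) = Σ W_h² (1 − n_h/N_h) s_h²/n_h, with W_h = N_h/N and N = 14400:
  stratum 1: (4000/14400)²·(1 − 373/4000)·1.68²/373 = 0.00052941
  stratum 2: (3600/14400)²·(1 − 815/3600)·1.07²/815 = 6.79223e-05
  stratum 3: (5500/14400)²·(1 − 1339/5500)·17.14²/1339 = 0.0242146
  stratum 4: (1300/14400)²·(1 − 69/1300)·9.31²/69 = 0.00969453
V̂(x̄_st) = 0.0345064
SE(x̄_st) = √0.0345064 = 0.185759

x̄_st ≈ 16.40, SE ≈ 0.186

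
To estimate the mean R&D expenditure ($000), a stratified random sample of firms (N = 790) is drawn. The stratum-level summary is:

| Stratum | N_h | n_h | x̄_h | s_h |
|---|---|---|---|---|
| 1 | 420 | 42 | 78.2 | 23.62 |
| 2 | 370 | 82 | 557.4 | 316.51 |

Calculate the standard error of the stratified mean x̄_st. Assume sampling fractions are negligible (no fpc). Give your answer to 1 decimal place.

SE(x̄_st) ≈ 16.5

V̂(x̄_st) = Σ W_h² s_h²/n_h, with W_h = N_h/N and N = 790:
  stratum 1: (420/790)²·23.62²/42 = 3.75452
  stratum 2: (370/790)²·316.51²/82 = 267.985
V̂(x̄_st) = 271.739
SE(x̄_st) = √271.739 = 16.4845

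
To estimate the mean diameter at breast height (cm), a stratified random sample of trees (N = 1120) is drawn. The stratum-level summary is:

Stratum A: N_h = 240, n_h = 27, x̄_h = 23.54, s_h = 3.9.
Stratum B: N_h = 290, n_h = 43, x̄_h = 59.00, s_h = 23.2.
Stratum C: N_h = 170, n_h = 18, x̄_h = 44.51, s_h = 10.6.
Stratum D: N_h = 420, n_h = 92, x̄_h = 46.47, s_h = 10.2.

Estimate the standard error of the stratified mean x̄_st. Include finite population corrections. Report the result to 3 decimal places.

V̂(x̄_st) = Σ W_h² (1 − n_h/N_h) s_h²/n_h, with W_h = N_h/N and N = 1120:
  stratum A: (240/1120)²·(1 − 27/240)·3.9²/27 = 0.0229573
  stratum B: (290/1120)²·(1 − 43/290)·23.2²/43 = 0.71477
  stratum C: (170/1120)²·(1 − 18/170)·10.6²/18 = 0.128587
  stratum D: (420/1120)²·(1 − 92/420)·10.2²/92 = 0.124194
V̂(x̄_st) = 0.990508
SE(x̄_st) = √0.990508 = 0.995243

SE(x̄_st) ≈ 0.995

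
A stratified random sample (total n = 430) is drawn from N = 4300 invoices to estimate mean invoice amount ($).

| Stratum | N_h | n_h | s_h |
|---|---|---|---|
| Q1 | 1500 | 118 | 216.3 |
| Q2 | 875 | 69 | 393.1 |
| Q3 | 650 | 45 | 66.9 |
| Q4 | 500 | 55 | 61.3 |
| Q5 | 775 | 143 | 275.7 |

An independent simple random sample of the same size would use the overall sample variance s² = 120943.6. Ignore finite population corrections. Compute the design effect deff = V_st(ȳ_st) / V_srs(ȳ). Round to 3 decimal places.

deff ≈ 0.574

V̂(ȳ_st) = Σ W_h² s_h²/n_h, with W_h = N_h/N and N = 4300:
  stratum Q1: (1500/4300)²·216.3²/118 = 48.2477
  stratum Q2: (875/4300)²·393.1²/69 = 92.7334
  stratum Q3: (650/4300)²·66.9²/45 = 2.27263
  stratum Q4: (500/4300)²·61.3²/55 = 0.923765
  stratum Q5: (775/4300)²·275.7²/143 = 17.2665
V_st = 161.444
V_srs = s²/n = 120943.6/430 = 281.264
deff = V_st / V_srs = 161.444/281.264 = 0.5740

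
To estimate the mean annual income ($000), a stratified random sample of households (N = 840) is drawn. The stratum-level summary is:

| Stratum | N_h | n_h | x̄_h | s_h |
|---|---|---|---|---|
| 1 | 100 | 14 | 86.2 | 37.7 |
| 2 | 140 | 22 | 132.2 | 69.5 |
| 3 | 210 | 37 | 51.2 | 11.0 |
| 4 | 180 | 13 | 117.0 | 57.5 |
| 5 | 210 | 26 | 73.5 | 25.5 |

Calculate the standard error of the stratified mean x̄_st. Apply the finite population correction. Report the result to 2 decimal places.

V̂(x̄_st) = Σ W_h² (1 − n_h/N_h) s_h²/n_h, with W_h = N_h/N and N = 840:
  stratum 1: (100/840)²·(1 − 14/100)·37.7²/14 = 1.23736
  stratum 2: (140/840)²·(1 − 22/140)·69.5²/22 = 5.14042
  stratum 3: (210/840)²·(1 − 37/210)·11.0²/37 = 0.16838
  stratum 4: (180/840)²·(1 − 13/180)·57.5²/13 = 10.8348
  stratum 5: (210/840)²·(1 − 26/210)·25.5²/26 = 1.36957
V̂(x̄_st) = 18.7506
SE(x̄_st) = √18.7506 = 4.33019

SE(x̄_st) ≈ 4.33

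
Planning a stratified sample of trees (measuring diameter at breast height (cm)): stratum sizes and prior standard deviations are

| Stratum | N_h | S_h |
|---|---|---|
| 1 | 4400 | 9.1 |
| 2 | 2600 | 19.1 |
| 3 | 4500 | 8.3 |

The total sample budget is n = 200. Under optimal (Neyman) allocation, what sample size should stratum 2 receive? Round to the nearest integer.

78

Neyman allocation: n_h = n · N_h S_h / Σ N_i S_i, with n = 200.
  stratum 1: N_h·S_h = 4400·9.1 = 40040.00
  stratum 2: N_h·S_h = 2600·19.1 = 49660.00
  stratum 3: N_h·S_h = 4500·8.3 = 37350.00
Σ N_h S_h = 127050.00
n for stratum 2 = 200·49660.00/127050.00 = 78.174 → 78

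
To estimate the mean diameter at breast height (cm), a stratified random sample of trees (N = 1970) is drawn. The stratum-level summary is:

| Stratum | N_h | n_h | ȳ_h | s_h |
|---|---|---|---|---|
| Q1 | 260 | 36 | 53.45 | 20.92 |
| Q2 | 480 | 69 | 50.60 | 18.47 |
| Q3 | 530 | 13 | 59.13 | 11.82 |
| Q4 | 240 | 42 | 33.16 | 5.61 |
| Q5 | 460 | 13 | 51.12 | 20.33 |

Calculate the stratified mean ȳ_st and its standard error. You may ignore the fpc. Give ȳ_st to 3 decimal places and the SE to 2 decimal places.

ȳ_st ≈ 51.268, SE ≈ 1.74

ȳ_st = Σ W_h ȳ_h = (260·53.45 + 480·50.60 + 530·59.13 + 240·33.16 + 460·51.12)/1970 = 51.26777
V̂(ȳ_st) = Σ W_h² s_h²/n_h, with W_h = N_h/N and N = 1970:
  stratum Q1: (260/1970)²·20.92²/36 = 0.211756
  stratum Q2: (480/1970)²·18.47²/69 = 0.293518
  stratum Q3: (530/1970)²·11.82²/13 = 0.777877
  stratum Q4: (240/1970)²·5.61²/42 = 0.0111216
  stratum Q5: (460/1970)²·20.33²/13 = 1.73346
V̂(ȳ_st) = 3.02774
SE(ȳ_st) = √3.02774 = 1.74004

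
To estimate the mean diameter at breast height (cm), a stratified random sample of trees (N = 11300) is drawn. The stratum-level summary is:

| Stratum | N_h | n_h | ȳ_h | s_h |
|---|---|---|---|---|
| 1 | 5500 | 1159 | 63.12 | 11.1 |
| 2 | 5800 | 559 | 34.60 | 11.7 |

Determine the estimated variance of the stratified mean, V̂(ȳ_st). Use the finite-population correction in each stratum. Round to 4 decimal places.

V̂(ȳ_st) = Σ W_h² (1 − n_h/N_h) s_h²/n_h, with W_h = N_h/N and N = 11300:
  stratum 1: (5500/11300)²·(1 − 1159/5500)·11.1²/1159 = 0.0198773
  stratum 2: (5800/11300)²·(1 − 559/5800)·11.7²/559 = 0.0582969
V̂(ȳ_st) = 0.0781742

V̂(ȳ_st) ≈ 0.0782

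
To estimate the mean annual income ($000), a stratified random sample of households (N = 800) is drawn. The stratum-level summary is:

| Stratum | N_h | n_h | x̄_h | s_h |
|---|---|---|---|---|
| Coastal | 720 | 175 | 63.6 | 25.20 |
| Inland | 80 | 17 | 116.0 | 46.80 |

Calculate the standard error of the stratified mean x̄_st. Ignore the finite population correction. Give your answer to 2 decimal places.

SE(x̄_st) ≈ 2.06

V̂(x̄_st) = Σ W_h² s_h²/n_h, with W_h = N_h/N and N = 800:
  stratum Coastal: (720/800)²·25.20²/175 = 2.93933
  stratum Inland: (80/800)²·46.80²/17 = 1.28838
V̂(x̄_st) = 4.2277
SE(x̄_st) = √4.2277 = 2.05614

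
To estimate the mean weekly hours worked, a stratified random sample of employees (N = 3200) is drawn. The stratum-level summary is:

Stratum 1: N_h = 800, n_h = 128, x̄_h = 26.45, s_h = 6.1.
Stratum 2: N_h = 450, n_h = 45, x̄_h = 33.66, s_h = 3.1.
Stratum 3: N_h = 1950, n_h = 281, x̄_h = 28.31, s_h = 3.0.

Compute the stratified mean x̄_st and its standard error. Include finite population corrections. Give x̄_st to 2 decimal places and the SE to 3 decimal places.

x̄_st ≈ 28.60, SE ≈ 0.171

x̄_st = Σ W_h x̄_h = (800·26.45 + 450·33.66 + 1950·28.31)/3200 = 28.59734
V̂(x̄_st) = Σ W_h² (1 − n_h/N_h) s_h²/n_h, with W_h = N_h/N and N = 3200:
  stratum 1: (800/3200)²·(1 − 128/800)·6.1²/128 = 0.0152619
  stratum 2: (450/3200)²·(1 − 45/450)·3.1²/45 = 0.00380083
  stratum 3: (1950/3200)²·(1 − 281/1950)·3.0²/281 = 0.0101795
V̂(x̄_st) = 0.0292423
SE(x̄_st) = √0.0292423 = 0.171004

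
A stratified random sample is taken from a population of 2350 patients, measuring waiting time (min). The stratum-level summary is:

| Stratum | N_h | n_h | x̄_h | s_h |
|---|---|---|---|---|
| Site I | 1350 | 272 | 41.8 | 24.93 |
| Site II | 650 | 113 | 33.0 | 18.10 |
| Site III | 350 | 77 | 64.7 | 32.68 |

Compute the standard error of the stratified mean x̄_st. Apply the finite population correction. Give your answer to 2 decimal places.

SE(x̄_st) ≈ 1.01

V̂(x̄_st) = Σ W_h² (1 − n_h/N_h) s_h²/n_h, with W_h = N_h/N and N = 2350:
  stratum Site I: (1350/2350)²·(1 − 272/1350)·24.93²/272 = 0.602133
  stratum Site II: (650/2350)²·(1 − 113/650)·18.10²/113 = 0.183244
  stratum Site III: (350/2350)²·(1 − 77/350)·32.68²/77 = 0.239976
V̂(x̄_st) = 1.02535
SE(x̄_st) = √1.02535 = 1.0126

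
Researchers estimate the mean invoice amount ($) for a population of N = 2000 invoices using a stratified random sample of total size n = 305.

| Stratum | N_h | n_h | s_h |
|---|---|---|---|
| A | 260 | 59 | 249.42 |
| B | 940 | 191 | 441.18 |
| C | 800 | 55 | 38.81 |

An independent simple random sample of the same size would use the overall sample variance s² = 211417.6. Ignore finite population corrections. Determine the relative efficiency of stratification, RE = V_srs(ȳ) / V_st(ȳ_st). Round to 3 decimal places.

RE ≈ 2.803

V̂(ȳ_st) = Σ W_h² s_h²/n_h, with W_h = N_h/N and N = 2000:
  stratum A: (260/2000)²·249.42²/59 = 17.8196
  stratum B: (940/2000)²·441.18²/191 = 225.11
  stratum C: (800/2000)²·38.81²/55 = 4.38172
V_st = 247.311
V_srs = s²/n = 211417.6/305 = 693.172
Relative efficiency = V_srs / V_st = 693.172/247.311 = 2.8028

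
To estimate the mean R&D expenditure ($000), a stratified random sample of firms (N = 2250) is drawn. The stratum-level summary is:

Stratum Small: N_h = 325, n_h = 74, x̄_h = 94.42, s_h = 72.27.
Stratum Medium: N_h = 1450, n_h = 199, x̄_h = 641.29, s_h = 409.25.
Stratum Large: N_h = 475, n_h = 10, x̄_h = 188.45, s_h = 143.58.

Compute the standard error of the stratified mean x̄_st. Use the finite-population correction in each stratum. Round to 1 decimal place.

V̂(x̄_st) = Σ W_h² (1 − n_h/N_h) s_h²/n_h, with W_h = N_h/N and N = 2250:
  stratum Small: (325/2250)²·(1 − 74/325)·72.27²/74 = 1.1373
  stratum Medium: (1450/2250)²·(1 − 199/1450)·409.25²/199 = 301.568
  stratum Large: (475/2250)²·(1 − 10/475)·143.58²/10 = 89.9434
V̂(x̄_st) = 392.648
SE(x̄_st) = √392.648 = 19.8154

SE(x̄_st) ≈ 19.8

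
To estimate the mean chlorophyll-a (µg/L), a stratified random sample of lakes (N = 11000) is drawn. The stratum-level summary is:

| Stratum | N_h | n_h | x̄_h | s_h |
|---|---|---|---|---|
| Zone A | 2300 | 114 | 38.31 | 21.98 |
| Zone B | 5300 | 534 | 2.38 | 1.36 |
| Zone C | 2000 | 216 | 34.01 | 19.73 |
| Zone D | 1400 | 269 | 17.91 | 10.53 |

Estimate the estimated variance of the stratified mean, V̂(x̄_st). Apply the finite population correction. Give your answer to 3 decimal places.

V̂(x̄_st) = Σ W_h² (1 − n_h/N_h) s_h²/n_h, with W_h = N_h/N and N = 11000:
  stratum Zone A: (2300/11000)²·(1 − 114/2300)·21.98²/114 = 0.176093
  stratum Zone B: (5300/11000)²·(1 − 534/5300)·1.36²/534 = 0.000723071
  stratum Zone C: (2000/11000)²·(1 − 216/2000)·19.73²/216 = 0.0531422
  stratum Zone D: (1400/11000)²·(1 − 269/1400)·10.53²/269 = 0.00539398
V̂(x̄_st) = 0.235353

V̂(x̄_st) ≈ 0.235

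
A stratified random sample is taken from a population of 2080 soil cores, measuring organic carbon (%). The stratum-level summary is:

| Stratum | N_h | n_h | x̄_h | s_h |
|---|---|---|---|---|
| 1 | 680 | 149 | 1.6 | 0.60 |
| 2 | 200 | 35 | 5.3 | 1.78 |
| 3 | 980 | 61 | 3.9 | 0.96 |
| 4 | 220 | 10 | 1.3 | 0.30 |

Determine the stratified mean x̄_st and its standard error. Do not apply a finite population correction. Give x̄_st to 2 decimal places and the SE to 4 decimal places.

x̄_st = Σ W_h x̄_h = (680·1.6 + 200·5.3 + 980·3.9 + 220·1.3)/2080 = 3.00769
V̂(x̄_st) = Σ W_h² s_h²/n_h, with W_h = N_h/N and N = 2080:
  stratum 1: (680/2080)²·0.60²/149 = 0.00025823
  stratum 2: (200/2080)²·1.78²/35 = 0.000836961
  stratum 3: (980/2080)²·0.96²/61 = 0.00335381
  stratum 4: (220/2080)²·0.30²/10 = 0.000100684
V̂(x̄_st) = 0.00454968
SE(x̄_st) = √0.00454968 = 0.0674513

x̄_st ≈ 3.01, SE ≈ 0.0675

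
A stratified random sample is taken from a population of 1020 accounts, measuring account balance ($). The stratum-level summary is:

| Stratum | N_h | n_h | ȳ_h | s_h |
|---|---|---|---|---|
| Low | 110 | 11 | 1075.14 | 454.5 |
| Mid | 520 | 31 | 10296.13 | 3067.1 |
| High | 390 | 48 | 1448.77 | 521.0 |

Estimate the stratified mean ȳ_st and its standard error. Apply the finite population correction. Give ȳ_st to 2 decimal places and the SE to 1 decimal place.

ȳ_st = Σ W_h ȳ_h = (110·1075.14 + 520·10296.13 + 390·1448.77)/1020 = 5918.89539
V̂(ȳ_st) = Σ W_h² (1 − n_h/N_h) s_h²/n_h, with W_h = N_h/N and N = 1020:
  stratum Low: (110/1020)²·(1 − 11/110)·454.5²/11 = 196.563
  stratum Mid: (520/1020)²·(1 − 31/520)·3067.1²/31 = 74166.2
  stratum High: (390/1020)²·(1 − 48/390)·521.0²/48 = 724.978
V̂(ȳ_st) = 75087.7
SE(ȳ_st) = √75087.7 = 274.021

ȳ_st ≈ 5918.90, SE ≈ 274.0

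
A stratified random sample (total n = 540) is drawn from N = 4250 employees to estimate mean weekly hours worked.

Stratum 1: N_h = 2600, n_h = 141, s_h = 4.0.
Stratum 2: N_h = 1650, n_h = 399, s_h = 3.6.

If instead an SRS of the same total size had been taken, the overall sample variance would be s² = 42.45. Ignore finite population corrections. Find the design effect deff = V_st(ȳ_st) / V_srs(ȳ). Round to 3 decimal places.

deff ≈ 0.603

V̂(ȳ_st) = Σ W_h² s_h²/n_h, with W_h = N_h/N and N = 4250:
  stratum 1: (2600/4250)²·4.0²/141 = 0.0424688
  stratum 2: (1650/4250)²·3.6²/399 = 0.00489578
V_st = 0.0473646
V_srs = s²/n = 42.45/540 = 0.0786111
deff = V_st / V_srs = 0.0473646/0.0786111 = 0.6025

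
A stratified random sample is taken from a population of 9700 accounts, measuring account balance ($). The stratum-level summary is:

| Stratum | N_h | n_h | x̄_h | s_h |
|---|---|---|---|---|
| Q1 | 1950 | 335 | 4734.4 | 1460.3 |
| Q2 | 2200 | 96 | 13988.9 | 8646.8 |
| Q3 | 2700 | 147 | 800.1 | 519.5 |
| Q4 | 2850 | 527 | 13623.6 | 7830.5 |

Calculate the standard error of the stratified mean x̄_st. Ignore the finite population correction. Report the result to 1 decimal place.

V̂(x̄_st) = Σ W_h² s_h²/n_h, with W_h = N_h/N and N = 9700:
  stratum Q1: (1950/9700)²·1460.3²/335 = 257.256
  stratum Q2: (2200/9700)²·8646.8²/96 = 40062.8
  stratum Q3: (2700/9700)²·519.5²/147 = 142.245
  stratum Q4: (2850/9700)²·7830.5²/527 = 10044.2
V̂(x̄_st) = 50506.5
SE(x̄_st) = √50506.5 = 224.737

SE(x̄_st) ≈ 224.7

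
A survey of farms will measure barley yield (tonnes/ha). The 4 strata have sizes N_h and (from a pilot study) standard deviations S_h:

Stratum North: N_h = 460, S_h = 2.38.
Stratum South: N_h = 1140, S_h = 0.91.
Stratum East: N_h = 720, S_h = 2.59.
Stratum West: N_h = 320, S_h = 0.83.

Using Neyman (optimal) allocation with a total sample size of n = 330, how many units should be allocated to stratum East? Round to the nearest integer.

144

Neyman allocation: n_h = n · N_h S_h / Σ N_i S_i, with n = 330.
  stratum North: N_h·S_h = 460·2.38 = 1094.80
  stratum South: N_h·S_h = 1140·0.91 = 1037.40
  stratum East: N_h·S_h = 720·2.59 = 1864.80
  stratum West: N_h·S_h = 320·0.83 = 265.60
Σ N_h S_h = 4262.60
n for stratum East = 330·1864.80/4262.60 = 144.368 → 144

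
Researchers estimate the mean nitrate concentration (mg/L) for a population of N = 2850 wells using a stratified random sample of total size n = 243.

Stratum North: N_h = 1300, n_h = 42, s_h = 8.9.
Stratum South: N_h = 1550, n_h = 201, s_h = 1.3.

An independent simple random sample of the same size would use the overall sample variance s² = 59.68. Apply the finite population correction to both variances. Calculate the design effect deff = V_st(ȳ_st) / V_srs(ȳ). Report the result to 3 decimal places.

V̂(ȳ_st) = Σ W_h² (1 − n_h/N_h) s_h²/n_h, with W_h = N_h/N and N = 2850:
  stratum North: (1300/2850)²·(1 − 42/1300)·8.9²/42 = 0.379721
  stratum South: (1550/2850)²·(1 − 201/1550)·1.3²/201 = 0.00216444
V_st = 0.381886
V_srs = (1 − 243/2850)·59.68/243 = 0.224656
deff = V_st / V_srs = 0.381886/0.224656 = 1.6999

deff ≈ 1.700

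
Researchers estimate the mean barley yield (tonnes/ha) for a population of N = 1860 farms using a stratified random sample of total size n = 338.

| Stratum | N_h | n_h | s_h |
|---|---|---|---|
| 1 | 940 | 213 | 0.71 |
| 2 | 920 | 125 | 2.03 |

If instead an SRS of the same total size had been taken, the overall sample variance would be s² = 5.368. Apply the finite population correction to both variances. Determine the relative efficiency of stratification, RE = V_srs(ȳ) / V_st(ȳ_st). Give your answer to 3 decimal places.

RE ≈ 1.747

V̂(ȳ_st) = Σ W_h² (1 − n_h/N_h) s_h²/n_h, with W_h = N_h/N and N = 1860:
  stratum 1: (940/1860)²·(1 − 213/940)·0.71²/213 = 0.000467491
  stratum 2: (920/1860)²·(1 − 125/920)·2.03²/125 = 0.00696965
V_st = 0.00743714
V_srs = (1 − 338/1860)·5.368/338 = 0.0129956
Relative efficiency = V_srs / V_st = 0.0129956/0.00743714 = 1.7474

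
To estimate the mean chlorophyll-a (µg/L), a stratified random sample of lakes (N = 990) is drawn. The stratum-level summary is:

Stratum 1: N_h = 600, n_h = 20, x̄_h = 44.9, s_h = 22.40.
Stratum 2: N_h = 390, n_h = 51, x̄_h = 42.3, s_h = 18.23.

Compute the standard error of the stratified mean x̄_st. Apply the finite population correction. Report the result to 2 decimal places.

V̂(x̄_st) = Σ W_h² (1 − n_h/N_h) s_h²/n_h, with W_h = N_h/N and N = 990:
  stratum 1: (600/990)²·(1 − 20/600)·22.40²/20 = 8.90789
  stratum 2: (390/990)²·(1 − 51/390)·18.23²/51 = 0.879017
V̂(x̄_st) = 9.78691
SE(x̄_st) = √9.78691 = 3.1284

SE(x̄_st) ≈ 3.13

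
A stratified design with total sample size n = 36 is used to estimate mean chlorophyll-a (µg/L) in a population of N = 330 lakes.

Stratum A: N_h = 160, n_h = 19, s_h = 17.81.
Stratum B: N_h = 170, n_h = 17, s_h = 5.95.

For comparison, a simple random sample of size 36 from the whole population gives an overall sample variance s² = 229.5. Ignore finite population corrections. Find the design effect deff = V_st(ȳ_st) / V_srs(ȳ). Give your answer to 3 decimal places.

V̂(ȳ_st) = Σ W_h² s_h²/n_h, with W_h = N_h/N and N = 330:
  stratum A: (160/330)²·17.81²/19 = 3.92452
  stratum B: (170/330)²·5.95²/17 = 0.552656
V_st = 4.47717
V_srs = s²/n = 229.5/36 = 6.375
deff = V_st / V_srs = 4.47717/6.375 = 0.7023

deff ≈ 0.702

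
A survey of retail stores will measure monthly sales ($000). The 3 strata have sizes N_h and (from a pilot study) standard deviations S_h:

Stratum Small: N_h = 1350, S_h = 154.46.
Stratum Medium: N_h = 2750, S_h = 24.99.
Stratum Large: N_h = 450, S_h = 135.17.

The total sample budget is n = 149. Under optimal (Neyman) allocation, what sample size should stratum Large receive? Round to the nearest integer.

27

Neyman allocation: n_h = n · N_h S_h / Σ N_i S_i, with n = 149.
  stratum Small: N_h·S_h = 1350·154.46 = 208521.00
  stratum Medium: N_h·S_h = 2750·24.99 = 68722.50
  stratum Large: N_h·S_h = 450·135.17 = 60826.50
Σ N_h S_h = 338070.00
n for stratum Large = 149·60826.50/338070.00 = 26.808 → 27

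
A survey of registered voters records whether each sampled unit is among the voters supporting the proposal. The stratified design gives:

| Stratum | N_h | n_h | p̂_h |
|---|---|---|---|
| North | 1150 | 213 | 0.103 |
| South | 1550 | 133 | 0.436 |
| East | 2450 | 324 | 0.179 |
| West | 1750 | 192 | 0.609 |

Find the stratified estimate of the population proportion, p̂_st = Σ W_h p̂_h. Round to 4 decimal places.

p̂_st ≈ 0.3331

N = 6900; stratum weights W_h = N_h/N.
p̂_st = Σ W_h p̂_h = (1150·0.103 + 1550·0.436 + 2450·0.179 + 1750·0.609)/6900 = 0.33312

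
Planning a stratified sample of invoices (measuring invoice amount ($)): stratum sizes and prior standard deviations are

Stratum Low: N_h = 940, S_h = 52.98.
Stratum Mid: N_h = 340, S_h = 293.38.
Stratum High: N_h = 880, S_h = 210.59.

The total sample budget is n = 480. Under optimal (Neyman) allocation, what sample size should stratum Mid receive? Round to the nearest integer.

Neyman allocation: n_h = n · N_h S_h / Σ N_i S_i, with n = 480.
  stratum Low: N_h·S_h = 940·52.98 = 49801.20
  stratum Mid: N_h·S_h = 340·293.38 = 99749.20
  stratum High: N_h·S_h = 880·210.59 = 185319.20
Σ N_h S_h = 334869.60
n for stratum Mid = 480·99749.20/334869.60 = 142.980 → 143

143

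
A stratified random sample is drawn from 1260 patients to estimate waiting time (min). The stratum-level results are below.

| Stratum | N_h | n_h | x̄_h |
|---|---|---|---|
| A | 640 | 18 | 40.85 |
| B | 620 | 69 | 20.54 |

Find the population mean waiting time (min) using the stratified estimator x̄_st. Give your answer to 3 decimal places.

x̄_st ≈ 30.856

N = Σ N_h = 1260. Stratum weights W_h = N_h/N.
x̄_st = (640·40.85 + 620·20.54) / 1260 = 30.85619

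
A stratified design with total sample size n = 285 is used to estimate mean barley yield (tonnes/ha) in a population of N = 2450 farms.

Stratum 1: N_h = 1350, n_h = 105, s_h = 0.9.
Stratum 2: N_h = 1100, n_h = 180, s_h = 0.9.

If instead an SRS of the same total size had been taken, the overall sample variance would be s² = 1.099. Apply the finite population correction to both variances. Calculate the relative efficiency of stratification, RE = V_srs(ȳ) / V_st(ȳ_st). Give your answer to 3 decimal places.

RE ≈ 1.167

V̂(ȳ_st) = Σ W_h² (1 − n_h/N_h) s_h²/n_h, with W_h = N_h/N and N = 2450:
  stratum 1: (1350/2450)²·(1 − 105/1350)·0.9²/105 = 0.00216006
  stratum 2: (1100/2450)²·(1 − 180/1100)·0.9²/180 = 0.000758684
V_st = 0.00291875
V_srs = (1 − 285/2450)·1.099/285 = 0.00340757
Relative efficiency = V_srs / V_st = 0.00340757/0.00291875 = 1.1675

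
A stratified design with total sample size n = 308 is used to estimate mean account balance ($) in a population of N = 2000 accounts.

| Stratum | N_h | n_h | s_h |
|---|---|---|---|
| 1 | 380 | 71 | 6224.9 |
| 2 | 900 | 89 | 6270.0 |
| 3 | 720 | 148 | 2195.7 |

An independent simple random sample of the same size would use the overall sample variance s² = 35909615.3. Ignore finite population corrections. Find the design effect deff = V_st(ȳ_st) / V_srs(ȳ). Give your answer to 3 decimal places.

deff ≈ 0.972

V̂(ȳ_st) = Σ W_h² s_h²/n_h, with W_h = N_h/N and N = 2000:
  stratum 1: (380/2000)²·6224.9²/71 = 19702.1
  stratum 2: (900/2000)²·6270.0²/89 = 89447.9
  stratum 3: (720/2000)²·2195.7²/148 = 4221.72
V_st = 113372
V_srs = s²/n = 35909615.3/308 = 116590
deff = V_st / V_srs = 113372/116590 = 0.9724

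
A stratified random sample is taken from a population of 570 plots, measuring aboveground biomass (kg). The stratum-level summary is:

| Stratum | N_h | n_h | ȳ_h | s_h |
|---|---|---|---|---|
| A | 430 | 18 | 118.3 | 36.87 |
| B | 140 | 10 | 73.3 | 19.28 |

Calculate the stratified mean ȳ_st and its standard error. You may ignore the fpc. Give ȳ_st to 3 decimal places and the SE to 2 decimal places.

ȳ_st = Σ W_h ȳ_h = (430·118.3 + 140·73.3)/570 = 107.24737
V̂(ȳ_st) = Σ W_h² s_h²/n_h, with W_h = N_h/N and N = 570:
  stratum A: (430/570)²·36.87²/18 = 42.9795
  stratum B: (140/570)²·19.28²/10 = 2.24244
V̂(ȳ_st) = 45.2219
SE(ȳ_st) = √45.2219 = 6.72472

ȳ_st ≈ 107.247, SE ≈ 6.72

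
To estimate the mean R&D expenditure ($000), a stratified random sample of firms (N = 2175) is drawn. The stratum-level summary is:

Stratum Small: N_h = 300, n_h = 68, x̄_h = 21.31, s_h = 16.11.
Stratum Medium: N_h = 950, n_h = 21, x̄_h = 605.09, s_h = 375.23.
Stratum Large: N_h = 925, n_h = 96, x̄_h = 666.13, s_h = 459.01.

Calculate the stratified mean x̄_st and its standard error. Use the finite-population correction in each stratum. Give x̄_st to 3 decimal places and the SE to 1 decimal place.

x̄_st = Σ W_h x̄_h = (300·21.31 + 950·605.09 + 925·666.13)/2175 = 550.52816
V̂(x̄_st) = Σ W_h² (1 − n_h/N_h) s_h²/n_h, with W_h = N_h/N and N = 2175:
  stratum Small: (300/2175)²·(1 − 68/300)·16.11²/68 = 0.056153
  stratum Medium: (950/2175)²·(1 − 21/950)·375.23²/21 = 1250.83
  stratum Large: (925/2175)²·(1 − 96/925)·459.01²/96 = 355.755
V̂(x̄_st) = 1606.64
SE(x̄_st) = √1606.64 = 40.0829

x̄_st ≈ 550.528, SE ≈ 40.1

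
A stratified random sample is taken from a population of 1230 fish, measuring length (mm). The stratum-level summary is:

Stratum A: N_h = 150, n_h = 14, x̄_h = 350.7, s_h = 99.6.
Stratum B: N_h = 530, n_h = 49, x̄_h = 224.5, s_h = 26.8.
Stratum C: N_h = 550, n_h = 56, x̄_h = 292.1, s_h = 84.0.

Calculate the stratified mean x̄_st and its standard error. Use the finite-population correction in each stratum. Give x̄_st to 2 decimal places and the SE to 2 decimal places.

x̄_st ≈ 270.12, SE ≈ 5.89

x̄_st = Σ W_h x̄_h = (150·350.7 + 530·224.5 + 550·292.1)/1230 = 270.11789
V̂(x̄_st) = Σ W_h² (1 − n_h/N_h) s_h²/n_h, with W_h = N_h/N and N = 1230:
  stratum A: (150/1230)²·(1 − 14/150)·99.6²/14 = 9.55456
  stratum B: (530/1230)²·(1 − 49/530)·26.8²/49 = 2.46993
  stratum C: (550/1230)²·(1 − 56/550)·84.0²/56 = 22.6282
V̂(x̄_st) = 34.6527
SE(x̄_st) = √34.6527 = 5.88665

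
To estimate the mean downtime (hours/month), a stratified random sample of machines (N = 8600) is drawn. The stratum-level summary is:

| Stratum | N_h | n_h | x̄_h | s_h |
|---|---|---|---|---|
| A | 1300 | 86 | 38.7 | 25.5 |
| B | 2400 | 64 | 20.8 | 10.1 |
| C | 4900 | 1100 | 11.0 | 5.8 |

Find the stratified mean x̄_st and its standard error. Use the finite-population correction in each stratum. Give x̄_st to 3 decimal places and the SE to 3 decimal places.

x̄_st ≈ 17.922, SE ≈ 0.538

x̄_st = Σ W_h x̄_h = (1300·38.7 + 2400·20.8 + 4900·11.0)/8600 = 17.92209
V̂(x̄_st) = Σ W_h² (1 − n_h/N_h) s_h²/n_h, with W_h = N_h/N and N = 8600:
  stratum A: (1300/8600)²·(1 − 86/1300)·25.5²/86 = 0.161342
  stratum B: (2400/8600)²·(1 − 64/2400)·10.1²/64 = 0.120823
  stratum C: (4900/8600)²·(1 − 1100/4900)·5.8²/1100 = 0.00769921
V̂(x̄_st) = 0.289864
SE(x̄_st) = √0.289864 = 0.53839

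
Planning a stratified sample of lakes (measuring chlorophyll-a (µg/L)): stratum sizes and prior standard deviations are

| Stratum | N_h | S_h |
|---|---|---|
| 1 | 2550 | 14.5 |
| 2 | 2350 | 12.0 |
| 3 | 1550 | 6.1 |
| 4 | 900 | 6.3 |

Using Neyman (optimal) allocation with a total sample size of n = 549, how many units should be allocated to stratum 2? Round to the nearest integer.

Neyman allocation: n_h = n · N_h S_h / Σ N_i S_i, with n = 549.
  stratum 1: N_h·S_h = 2550·14.5 = 36975.00
  stratum 2: N_h·S_h = 2350·12.0 = 28200.00
  stratum 3: N_h·S_h = 1550·6.1 = 9455.00
  stratum 4: N_h·S_h = 900·6.3 = 5670.00
Σ N_h S_h = 80300.00
n for stratum 2 = 549·28200.00/80300.00 = 192.800 → 193

193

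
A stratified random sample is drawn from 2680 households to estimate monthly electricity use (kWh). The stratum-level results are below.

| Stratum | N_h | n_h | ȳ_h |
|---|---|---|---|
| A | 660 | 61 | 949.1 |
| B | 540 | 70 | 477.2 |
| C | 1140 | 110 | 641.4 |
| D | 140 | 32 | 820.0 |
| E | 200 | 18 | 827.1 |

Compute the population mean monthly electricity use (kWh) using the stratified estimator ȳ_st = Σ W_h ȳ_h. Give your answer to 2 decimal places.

N = Σ N_h = 2680. Stratum weights W_h = N_h/N.
ȳ_st = (660·949.1 + 540·477.2 + 1140·641.4 + 140·820.0 + 200·827.1) / 2680 = 707.2799

ȳ_st ≈ 707.28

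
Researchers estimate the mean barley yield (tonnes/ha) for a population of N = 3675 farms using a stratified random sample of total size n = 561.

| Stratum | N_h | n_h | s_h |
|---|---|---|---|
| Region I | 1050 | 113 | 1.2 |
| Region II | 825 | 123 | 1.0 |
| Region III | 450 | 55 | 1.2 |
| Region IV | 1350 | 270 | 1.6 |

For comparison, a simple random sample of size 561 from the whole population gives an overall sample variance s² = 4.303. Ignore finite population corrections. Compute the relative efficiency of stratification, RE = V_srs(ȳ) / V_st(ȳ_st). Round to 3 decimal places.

RE ≈ 2.457

V̂(ȳ_st) = Σ W_h² s_h²/n_h, with W_h = N_h/N and N = 3675:
  stratum Region I: (1050/3675)²·1.2²/113 = 0.00104027
  stratum Region II: (825/3675)²·1.0²/123 = 0.000409721
  stratum Region III: (450/3675)²·1.2²/55 = 0.000392564
  stratum Region IV: (1350/3675)²·1.6²/270 = 0.00127947
V_st = 0.00312203
V_srs = s²/n = 4.303/561 = 0.00767023
Relative efficiency = V_srs / V_st = 0.00767023/0.00312203 = 2.4568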